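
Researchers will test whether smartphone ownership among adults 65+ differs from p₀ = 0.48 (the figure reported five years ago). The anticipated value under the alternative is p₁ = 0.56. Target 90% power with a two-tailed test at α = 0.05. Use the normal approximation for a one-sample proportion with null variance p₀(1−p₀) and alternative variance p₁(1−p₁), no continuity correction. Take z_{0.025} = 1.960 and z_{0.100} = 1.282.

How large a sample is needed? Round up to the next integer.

n = [z_{α/2}·√(p₀q₀) + z_β·√(p₁q₁)]² / (p₁ − p₀)²
  = [1.960·√(0.48·0.52) + 1.282·√(0.56·0.44)]² / (0.08)²
  = [1.960·0.4996 + 1.282·0.4964]² / 0.0064
  = [1.6156]² / 0.0064
  = 407.83
Round up → n = 408.

n = 408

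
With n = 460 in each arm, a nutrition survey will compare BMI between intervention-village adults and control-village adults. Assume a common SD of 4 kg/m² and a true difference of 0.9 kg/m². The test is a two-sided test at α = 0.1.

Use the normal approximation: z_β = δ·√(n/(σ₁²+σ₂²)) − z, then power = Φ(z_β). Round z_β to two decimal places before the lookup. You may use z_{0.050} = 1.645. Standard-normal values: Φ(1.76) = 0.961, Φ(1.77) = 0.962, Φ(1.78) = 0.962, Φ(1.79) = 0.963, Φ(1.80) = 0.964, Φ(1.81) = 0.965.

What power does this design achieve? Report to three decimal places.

Power ≈ 0.962

z_β = δ·√(n/(σ₁²+σ₂²)) − z_{α/2}
    = 0.9 · √(460/32) − 1.645
    = 0.9 · 3.79144 − 1.645
    = 3.4123 − 1.645 = 1.7673 → 1.77
Power = Φ(1.77) = 0.962.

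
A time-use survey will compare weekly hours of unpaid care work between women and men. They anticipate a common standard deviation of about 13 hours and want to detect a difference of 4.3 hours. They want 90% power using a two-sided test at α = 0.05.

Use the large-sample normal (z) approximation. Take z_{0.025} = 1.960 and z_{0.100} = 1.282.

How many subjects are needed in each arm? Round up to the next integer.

n = (z_{α/2} + z_β)² · (σ₁² + σ₂²) / δ²
  = (1.960 + 1.282)² · (2·13² = 338) / 4.3²
  = 10.5106 · 338 / 18.49
  = 192.13
Round up → n = 193 per group.

n = 193 per group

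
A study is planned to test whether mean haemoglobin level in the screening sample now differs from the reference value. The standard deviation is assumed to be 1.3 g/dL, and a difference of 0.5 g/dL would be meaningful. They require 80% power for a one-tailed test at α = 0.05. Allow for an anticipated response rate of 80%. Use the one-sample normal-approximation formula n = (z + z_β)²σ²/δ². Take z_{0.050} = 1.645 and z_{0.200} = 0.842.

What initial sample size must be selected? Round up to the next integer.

n = (z_α + z_β)² · σ² / δ²
  = (1.645 + 0.842)² · 1.3² / 0.5²
  = 6.1852 · 1.69 / 0.25
  = 41.81
Adjust for 80% response: 41.81 / 0.80 = 52.26.
Round up → n = 53.

n = 53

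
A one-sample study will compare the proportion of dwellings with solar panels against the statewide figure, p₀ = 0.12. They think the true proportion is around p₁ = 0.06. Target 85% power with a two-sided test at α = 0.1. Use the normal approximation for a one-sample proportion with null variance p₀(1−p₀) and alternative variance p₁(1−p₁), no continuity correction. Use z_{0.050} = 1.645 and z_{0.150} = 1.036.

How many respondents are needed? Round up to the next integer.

n = [z_{α/2}·√(p₀q₀) + z_β·√(p₁q₁)]² / (p₁ − p₀)²
  = [1.645·√(0.12·0.88) + 1.036·√(0.06·0.94)]² / (-0.06)²
  = [1.645·0.3250 + 1.036·0.2375]² / 0.0036
  = [0.7806]² / 0.0036
  = 169.26
Round up → n = 170.

n = 170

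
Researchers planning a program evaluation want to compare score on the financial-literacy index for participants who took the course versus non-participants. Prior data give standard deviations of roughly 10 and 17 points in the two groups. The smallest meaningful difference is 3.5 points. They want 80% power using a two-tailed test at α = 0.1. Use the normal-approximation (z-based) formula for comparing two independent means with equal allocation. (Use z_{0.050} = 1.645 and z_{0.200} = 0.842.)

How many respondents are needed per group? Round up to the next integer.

n = (z_{α/2} + z_β)² · (σ₁² + σ₂²) / δ²
  = (1.645 + 0.842)² · (10² + 17² = 389) / 3.5²
  = 6.1852 · 389 / 12.25
  = 196.41
Round up → n = 197 per group.

n = 197 per group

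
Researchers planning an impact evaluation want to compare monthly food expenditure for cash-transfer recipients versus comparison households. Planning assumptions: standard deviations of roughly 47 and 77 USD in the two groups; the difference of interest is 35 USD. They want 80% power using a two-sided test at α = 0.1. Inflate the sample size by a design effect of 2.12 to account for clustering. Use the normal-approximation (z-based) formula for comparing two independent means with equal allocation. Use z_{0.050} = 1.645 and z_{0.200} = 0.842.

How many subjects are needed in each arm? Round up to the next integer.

n = (z_{α/2} + z_β)² · (σ₁² + σ₂²) / δ²
  = (1.645 + 0.842)² · (47² + 77² = 8138) / 35²
  = 6.1852 · 8138 / 1225
  = 41.09
Design effect: 2.12 × 41.09 = 87.11.
Round up → n = 88 per group.

n = 88 per group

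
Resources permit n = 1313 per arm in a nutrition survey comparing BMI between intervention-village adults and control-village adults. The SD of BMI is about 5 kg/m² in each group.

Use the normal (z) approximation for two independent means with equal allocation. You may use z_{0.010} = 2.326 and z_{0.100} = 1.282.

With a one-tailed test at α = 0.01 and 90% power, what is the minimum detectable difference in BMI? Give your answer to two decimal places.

δ = (z_α + z_β) · √((σ₁²+σ₂²)/n)
  = (2.326 + 1.282) · √(50/1313)
  = 3.608 · √0.03808
  = 3.608 · 0.1951
  = 0.7041

Minimum detectable difference ≈ 0.70 kg/m²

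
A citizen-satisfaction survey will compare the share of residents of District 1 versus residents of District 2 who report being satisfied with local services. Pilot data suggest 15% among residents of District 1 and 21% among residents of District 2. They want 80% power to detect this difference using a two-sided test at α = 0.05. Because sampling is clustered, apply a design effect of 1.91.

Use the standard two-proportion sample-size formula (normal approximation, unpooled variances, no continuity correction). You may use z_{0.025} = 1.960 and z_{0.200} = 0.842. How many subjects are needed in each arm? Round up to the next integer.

n = (z_{α/2} + z_β)² · [p₁(1−p₁) + p₂(1−p₂)] / (p₁ − p₂)²
  = (1.960 + 0.842)² · (0.15·0.85 + 0.21·0.79) / (-0.06)²
  = (2.802)² · (0.1275 + 0.1659) / 0.0036
  = 7.8512 · 0.2934 / 0.0036
  = 639.87
Design effect: 1.91 × 639.87 = 1222.16.
Round up → n = 1223 per group.

n = 1223 per group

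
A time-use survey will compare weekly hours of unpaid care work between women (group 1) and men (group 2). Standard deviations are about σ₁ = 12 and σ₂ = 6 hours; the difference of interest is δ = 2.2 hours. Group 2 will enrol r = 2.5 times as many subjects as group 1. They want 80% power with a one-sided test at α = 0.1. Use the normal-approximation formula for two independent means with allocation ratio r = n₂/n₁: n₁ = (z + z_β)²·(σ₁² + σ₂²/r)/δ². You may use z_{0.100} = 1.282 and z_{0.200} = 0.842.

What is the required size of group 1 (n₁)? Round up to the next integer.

n₁ = (z_α + z_β)² · (σ₁² + σ₂²/r) / δ²
   = (1.282 + 0.842)² · (12² + 6²/2.5) / 2.2²
   = 4.5114 · (144 + 14.4) / 4.84
   = 4.5114 · 158.4 / 4.84
   = 147.65
Round up → n₁ = 148; n₂ = r·n₁ = 2.5 × 148 = 370.

n₁ = 148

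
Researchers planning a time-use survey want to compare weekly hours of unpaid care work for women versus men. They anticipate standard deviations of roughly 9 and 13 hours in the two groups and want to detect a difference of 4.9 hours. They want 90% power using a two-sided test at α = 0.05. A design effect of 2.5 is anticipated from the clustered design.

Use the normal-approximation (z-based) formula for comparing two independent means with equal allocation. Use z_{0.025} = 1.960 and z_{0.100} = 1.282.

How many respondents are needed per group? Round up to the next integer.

n = 274 per group

n = (z_{α/2} + z_β)² · (σ₁² + σ₂²) / δ²
  = (1.960 + 1.282)² · (9² + 13² = 250) / 4.9²
  = 10.5106 · 250 / 24.01
  = 109.44
Design effect: 2.5 × 109.44 = 273.60.
Round up → n = 274 per group.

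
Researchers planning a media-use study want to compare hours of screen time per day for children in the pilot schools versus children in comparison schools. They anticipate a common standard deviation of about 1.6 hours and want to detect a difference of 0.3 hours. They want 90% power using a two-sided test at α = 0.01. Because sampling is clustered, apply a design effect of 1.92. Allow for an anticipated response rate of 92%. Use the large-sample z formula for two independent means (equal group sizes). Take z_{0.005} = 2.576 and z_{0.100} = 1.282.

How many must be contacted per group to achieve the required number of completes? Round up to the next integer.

n = 1768 per group

n = (z_{α/2} + z_β)² · (σ₁² + σ₂²) / δ²
  = (2.576 + 1.282)² · (2·1.6² = 5.12) / 0.3²
  = 14.8842 · 5.12 / 0.09
  = 846.74
Design effect: 1.92 × 846.74 = 1625.75.
Adjust for 92% response: 1625.75 / 0.92 = 1767.12.
Round up → n = 1768 per group.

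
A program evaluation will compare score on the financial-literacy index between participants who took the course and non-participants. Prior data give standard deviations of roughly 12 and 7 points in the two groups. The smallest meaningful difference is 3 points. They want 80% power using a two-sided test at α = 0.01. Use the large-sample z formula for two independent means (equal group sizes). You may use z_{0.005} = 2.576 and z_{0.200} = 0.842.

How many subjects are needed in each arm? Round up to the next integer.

n = 251 per group

n = (z_{α/2} + z_β)² · (σ₁² + σ₂²) / δ²
  = (2.576 + 0.842)² · (12² + 7² = 193) / 3²
  = 11.6827 · 193 / 9
  = 250.53
Round up → n = 251 per group.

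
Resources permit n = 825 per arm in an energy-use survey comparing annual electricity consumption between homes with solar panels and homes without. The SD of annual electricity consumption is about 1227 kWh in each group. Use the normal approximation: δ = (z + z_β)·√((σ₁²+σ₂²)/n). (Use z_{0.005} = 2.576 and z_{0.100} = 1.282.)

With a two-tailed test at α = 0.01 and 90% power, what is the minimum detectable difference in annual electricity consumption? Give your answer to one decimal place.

Minimum detectable difference ≈ 233.1 kWh

δ = (z_{α/2} + z_β) · √((σ₁²+σ₂²)/n)
  = (2.576 + 1.282) · √(3011058/825)
  = 3.858 · √3649.8
  = 3.858 · 60.4133
  = 233.0745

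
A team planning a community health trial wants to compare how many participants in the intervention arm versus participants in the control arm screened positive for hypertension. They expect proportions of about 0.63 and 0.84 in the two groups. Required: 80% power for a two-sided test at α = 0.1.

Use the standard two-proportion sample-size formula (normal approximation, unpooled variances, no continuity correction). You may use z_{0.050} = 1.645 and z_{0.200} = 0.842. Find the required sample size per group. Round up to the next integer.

n = 52 per group

n = (z_{α/2} + z_β)² · [p₁(1−p₁) + p₂(1−p₂)] / (p₁ − p₂)²
  = (1.645 + 0.842)² · (0.63·0.37 + 0.84·0.16) / (-0.21)²
  = (2.487)² · (0.2331 + 0.1344) / 0.0441
  = 6.1852 · 0.3675 / 0.0441
  = 51.54
Round up → n = 52 per group.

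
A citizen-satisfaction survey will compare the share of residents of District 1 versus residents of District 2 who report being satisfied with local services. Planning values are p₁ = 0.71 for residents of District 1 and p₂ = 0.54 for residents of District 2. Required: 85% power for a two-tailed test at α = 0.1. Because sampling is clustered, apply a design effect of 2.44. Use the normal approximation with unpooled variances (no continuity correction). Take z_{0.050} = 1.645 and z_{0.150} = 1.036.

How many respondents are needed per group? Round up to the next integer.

n = (z_{α/2} + z_β)² · [p₁(1−p₁) + p₂(1−p₂)] / (p₁ − p₂)²
  = (1.645 + 1.036)² · (0.71·0.29 + 0.54·0.46) / (0.17)²
  = (2.681)² · (0.2059 + 0.2484) / 0.0289
  = 7.1878 · 0.4543 / 0.0289
  = 112.99
Design effect: 2.44 × 112.99 = 275.69.
Round up → n = 276 per group.

n = 276 per group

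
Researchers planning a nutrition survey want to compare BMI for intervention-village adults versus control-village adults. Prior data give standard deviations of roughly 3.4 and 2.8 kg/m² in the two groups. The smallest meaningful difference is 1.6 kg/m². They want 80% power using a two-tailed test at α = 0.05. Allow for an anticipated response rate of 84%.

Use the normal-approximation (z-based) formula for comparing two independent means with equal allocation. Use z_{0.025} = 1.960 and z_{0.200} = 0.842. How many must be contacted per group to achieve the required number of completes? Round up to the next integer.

n = 71 per group

n = (z_{α/2} + z_β)² · (σ₁² + σ₂²) / δ²
  = (1.960 + 0.842)² · (3.4² + 2.8² = 19.4) / 1.6²
  = 7.8512 · 19.4 / 2.56
  = 59.50
Adjust for 84% response: 59.50 / 0.84 = 70.83.
Round up → n = 71 per group.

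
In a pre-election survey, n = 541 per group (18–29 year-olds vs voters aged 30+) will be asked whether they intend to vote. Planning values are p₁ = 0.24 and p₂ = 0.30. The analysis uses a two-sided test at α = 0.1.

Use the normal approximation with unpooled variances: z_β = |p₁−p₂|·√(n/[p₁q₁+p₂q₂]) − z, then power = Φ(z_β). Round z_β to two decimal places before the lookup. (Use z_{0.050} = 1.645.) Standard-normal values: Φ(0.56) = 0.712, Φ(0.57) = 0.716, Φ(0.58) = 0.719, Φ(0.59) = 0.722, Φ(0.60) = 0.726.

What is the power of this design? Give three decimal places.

Power ≈ 0.719

z_β = |p₁−p₂|·√(n/[p₁q₁+p₂q₂]) − z_{α/2}
    = 0.06 · √(541/0.3924) − 1.645
    = 0.06 · 37.1308 − 1.645
    = 2.2278 − 1.645 = 0.5828 → 0.58
Power = Φ(0.58) = 0.719.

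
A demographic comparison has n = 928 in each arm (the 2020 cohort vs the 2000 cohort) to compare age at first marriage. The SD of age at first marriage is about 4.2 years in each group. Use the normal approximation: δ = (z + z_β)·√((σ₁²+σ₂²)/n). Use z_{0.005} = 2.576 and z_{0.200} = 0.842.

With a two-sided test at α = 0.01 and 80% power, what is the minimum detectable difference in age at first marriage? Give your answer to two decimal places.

δ = (z_{α/2} + z_β) · √((σ₁²+σ₂²)/n)
  = (2.576 + 0.842) · √(35.28/928)
  = 3.418 · √0.03802
  = 3.418 · 0.1950
  = 0.6664

Minimum detectable difference ≈ 0.67 years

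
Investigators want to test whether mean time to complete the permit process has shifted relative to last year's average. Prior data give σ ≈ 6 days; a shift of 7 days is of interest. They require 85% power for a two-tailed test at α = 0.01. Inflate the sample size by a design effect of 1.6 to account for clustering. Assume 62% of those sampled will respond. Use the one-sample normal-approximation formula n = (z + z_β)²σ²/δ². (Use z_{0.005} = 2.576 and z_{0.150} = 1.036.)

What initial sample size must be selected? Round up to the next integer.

n = (z_{α/2} + z_β)² · σ² / δ²
  = (2.576 + 1.036)² · 6² / 7²
  = 13.0465 · 36 / 49
  = 9.59
Design effect: 1.6 × 9.59 = 15.34.
Adjust for 62% response: 15.34 / 0.62 = 24.74.
Round up → n = 25.

n = 25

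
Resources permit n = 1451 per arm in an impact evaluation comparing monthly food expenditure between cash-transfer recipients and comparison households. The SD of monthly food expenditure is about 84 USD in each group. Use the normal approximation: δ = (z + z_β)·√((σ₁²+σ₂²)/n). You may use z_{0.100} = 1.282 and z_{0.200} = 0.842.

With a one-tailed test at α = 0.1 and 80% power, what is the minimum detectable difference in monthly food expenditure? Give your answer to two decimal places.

Minimum detectable difference ≈ 6.62 USD

δ = (z_α + z_β) · √((σ₁²+σ₂²)/n)
  = (1.282 + 0.842) · √(14112/1451)
  = 2.124 · √9.7257
  = 2.124 · 3.1186
  = 6.6239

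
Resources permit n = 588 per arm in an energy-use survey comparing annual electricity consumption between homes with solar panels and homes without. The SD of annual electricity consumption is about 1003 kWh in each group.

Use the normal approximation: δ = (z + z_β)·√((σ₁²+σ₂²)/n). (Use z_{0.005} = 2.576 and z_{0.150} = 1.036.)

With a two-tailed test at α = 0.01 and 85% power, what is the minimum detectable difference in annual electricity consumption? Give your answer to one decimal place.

δ = (z_{α/2} + z_β) · √((σ₁²+σ₂²)/n)
  = (2.576 + 1.036) · √(2012018/588)
  = 3.612 · √3421.8
  = 3.612 · 58.4961
  = 211.2881

Minimum detectable difference ≈ 211.3 kWh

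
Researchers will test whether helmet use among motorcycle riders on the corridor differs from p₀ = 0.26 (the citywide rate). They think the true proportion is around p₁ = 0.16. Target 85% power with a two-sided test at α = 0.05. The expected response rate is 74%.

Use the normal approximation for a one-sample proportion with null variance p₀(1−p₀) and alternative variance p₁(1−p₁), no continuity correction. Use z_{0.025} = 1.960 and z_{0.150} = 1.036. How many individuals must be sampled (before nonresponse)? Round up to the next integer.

n = [z_{α/2}·√(p₀q₀) + z_β·√(p₁q₁)]² / (p₁ − p₀)²
  = [1.960·√(0.26·0.74) + 1.036·√(0.16·0.84)]² / (-0.10)²
  = [1.960·0.4386 + 1.036·0.3666]² / 0.0100
  = [1.2395]² / 0.0100
  = 153.64
Adjust for 74% response: 153.64 / 0.74 = 207.63.
Round up → n = 208.

n = 208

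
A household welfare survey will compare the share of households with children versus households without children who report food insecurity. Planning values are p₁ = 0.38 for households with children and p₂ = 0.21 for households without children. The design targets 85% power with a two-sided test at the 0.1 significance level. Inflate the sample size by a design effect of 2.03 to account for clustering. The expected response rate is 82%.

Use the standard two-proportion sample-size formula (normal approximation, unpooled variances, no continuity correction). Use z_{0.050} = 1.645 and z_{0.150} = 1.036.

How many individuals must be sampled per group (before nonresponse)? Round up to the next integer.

n = (z_{α/2} + z_β)² · [p₁(1−p₁) + p₂(1−p₂)] / (p₁ − p₂)²
  = (1.645 + 1.036)² · (0.38·0.62 + 0.21·0.79) / (0.17)²
  = (2.681)² · (0.2356 + 0.1659) / 0.0289
  = 7.1878 · 0.4015 / 0.0289
  = 99.86
Design effect: 2.03 × 99.86 = 202.71.
Adjust for 82% response: 202.71 / 0.82 = 247.21.
Round up → n = 248 per group.

n = 248 per group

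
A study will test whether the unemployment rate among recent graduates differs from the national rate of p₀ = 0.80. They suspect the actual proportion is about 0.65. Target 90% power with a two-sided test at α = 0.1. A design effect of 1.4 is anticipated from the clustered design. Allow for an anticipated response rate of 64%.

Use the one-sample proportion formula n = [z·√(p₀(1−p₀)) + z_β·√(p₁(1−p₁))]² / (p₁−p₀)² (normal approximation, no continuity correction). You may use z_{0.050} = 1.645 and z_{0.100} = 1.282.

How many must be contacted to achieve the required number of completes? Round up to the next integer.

n = [z_{α/2}·√(p₀q₀) + z_β·√(p₁q₁)]² / (p₁ − p₀)²
  = [1.645·√(0.80·0.20) + 1.282·√(0.65·0.35)]² / (-0.15)²
  = [1.645·0.4000 + 1.282·0.4770]² / 0.0225
  = [1.2695]² / 0.0225
  = 71.63
Design effect: 1.4 × 71.63 = 100.28.
Adjust for 64% response: 100.28 / 0.64 = 156.68.
Round up → n = 157.

n = 157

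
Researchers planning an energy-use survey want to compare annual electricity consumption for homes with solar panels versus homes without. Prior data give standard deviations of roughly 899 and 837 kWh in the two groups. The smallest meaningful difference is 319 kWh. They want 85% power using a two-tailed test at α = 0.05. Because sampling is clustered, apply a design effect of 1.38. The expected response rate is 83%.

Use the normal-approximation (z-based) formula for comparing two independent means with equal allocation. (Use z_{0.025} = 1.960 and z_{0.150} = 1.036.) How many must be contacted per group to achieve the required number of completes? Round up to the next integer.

n = 222 per group

n = (z_{α/2} + z_β)² · (σ₁² + σ₂²) / δ²
  = (1.960 + 1.036)² · (899² + 837² = 1508770) / 319²
  = 8.9760 · 1508770 / 101761
  = 133.08
Design effect: 1.38 × 133.08 = 183.66.
Adjust for 83% response: 183.66 / 0.83 = 221.27.
Round up → n = 222 per group.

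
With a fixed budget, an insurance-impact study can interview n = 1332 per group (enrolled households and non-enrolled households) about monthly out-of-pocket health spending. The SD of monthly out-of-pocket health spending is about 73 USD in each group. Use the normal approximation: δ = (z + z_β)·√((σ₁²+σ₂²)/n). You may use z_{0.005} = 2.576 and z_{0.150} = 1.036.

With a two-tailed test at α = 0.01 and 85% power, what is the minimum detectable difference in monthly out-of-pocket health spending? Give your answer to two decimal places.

δ = (z_{α/2} + z_β) · √((σ₁²+σ₂²)/n)
  = (2.576 + 1.036) · √(10658/1332)
  = 3.612 · √8.0015
  = 3.612 · 2.8287
  = 10.2172

Minimum detectable difference ≈ 10.22 USD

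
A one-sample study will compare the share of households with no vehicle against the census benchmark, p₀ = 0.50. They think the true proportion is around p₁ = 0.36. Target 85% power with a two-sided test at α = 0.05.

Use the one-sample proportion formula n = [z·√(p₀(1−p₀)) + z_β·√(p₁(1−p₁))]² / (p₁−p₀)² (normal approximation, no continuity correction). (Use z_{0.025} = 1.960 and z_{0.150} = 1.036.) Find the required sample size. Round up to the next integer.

n = [z_{α/2}·√(p₀q₀) + z_β·√(p₁q₁)]² / (p₁ − p₀)²
  = [1.960·√(0.50·0.50) + 1.036·√(0.36·0.64)]² / (-0.14)²
  = [1.960·0.5000 + 1.036·0.4800]² / 0.0196
  = [1.4773]² / 0.0196
  = 111.34
Round up → n = 112.

n = 112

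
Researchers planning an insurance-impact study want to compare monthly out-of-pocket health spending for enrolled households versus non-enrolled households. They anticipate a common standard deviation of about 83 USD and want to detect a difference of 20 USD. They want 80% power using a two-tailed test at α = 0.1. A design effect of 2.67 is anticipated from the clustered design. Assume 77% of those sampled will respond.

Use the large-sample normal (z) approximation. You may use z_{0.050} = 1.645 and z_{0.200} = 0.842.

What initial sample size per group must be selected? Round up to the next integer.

n = 739 per group

n = (z_{α/2} + z_β)² · (σ₁² + σ₂²) / δ²
  = (1.645 + 0.842)² · (2·83² = 13778) / 20²
  = 6.1852 · 13778 / 400
  = 213.05
Design effect: 2.67 × 213.05 = 568.84.
Adjust for 77% response: 568.84 / 0.77 = 738.75.
Round up → n = 739 per group.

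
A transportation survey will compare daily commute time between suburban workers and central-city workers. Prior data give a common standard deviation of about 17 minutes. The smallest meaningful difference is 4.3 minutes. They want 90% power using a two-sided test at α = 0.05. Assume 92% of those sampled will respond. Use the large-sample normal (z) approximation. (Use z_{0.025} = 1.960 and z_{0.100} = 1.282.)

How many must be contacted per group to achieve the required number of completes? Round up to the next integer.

n = (z_{α/2} + z_β)² · (σ₁² + σ₂²) / δ²
  = (1.960 + 1.282)² · (2·17² = 578) / 4.3²
  = 10.5106 · 578 / 18.49
  = 328.56
Adjust for 92% response: 328.56 / 0.92 = 357.13.
Round up → n = 358 per group.

n = 358 per group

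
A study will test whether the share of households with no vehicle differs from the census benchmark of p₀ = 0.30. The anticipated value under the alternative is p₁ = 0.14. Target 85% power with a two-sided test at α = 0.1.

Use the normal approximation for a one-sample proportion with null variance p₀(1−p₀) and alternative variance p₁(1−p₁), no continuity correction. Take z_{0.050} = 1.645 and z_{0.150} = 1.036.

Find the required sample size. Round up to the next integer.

n = 49

n = [z_{α/2}·√(p₀q₀) + z_β·√(p₁q₁)]² / (p₁ − p₀)²
  = [1.645·√(0.30·0.70) + 1.036·√(0.14·0.86)]² / (-0.16)²
  = [1.645·0.4583 + 1.036·0.3470]² / 0.0256
  = [1.1133]² / 0.0256
  = 48.42
Round up → n = 49.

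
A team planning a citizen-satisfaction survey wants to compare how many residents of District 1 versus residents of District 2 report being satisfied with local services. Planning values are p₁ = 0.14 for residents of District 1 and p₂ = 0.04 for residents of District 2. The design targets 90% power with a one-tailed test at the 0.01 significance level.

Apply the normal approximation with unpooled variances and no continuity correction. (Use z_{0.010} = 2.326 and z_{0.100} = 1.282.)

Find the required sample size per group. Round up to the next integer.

n = (z_α + z_β)² · [p₁(1−p₁) + p₂(1−p₂)] / (p₁ − p₂)²
  = (2.326 + 1.282)² · (0.14·0.86 + 0.04·0.96) / (0.10)²
  = (3.608)² · (0.1204 + 0.0384) / 0.0100
  = 13.0177 · 0.1588 / 0.0100
  = 206.72
Round up → n = 207 per group.

n = 207 per group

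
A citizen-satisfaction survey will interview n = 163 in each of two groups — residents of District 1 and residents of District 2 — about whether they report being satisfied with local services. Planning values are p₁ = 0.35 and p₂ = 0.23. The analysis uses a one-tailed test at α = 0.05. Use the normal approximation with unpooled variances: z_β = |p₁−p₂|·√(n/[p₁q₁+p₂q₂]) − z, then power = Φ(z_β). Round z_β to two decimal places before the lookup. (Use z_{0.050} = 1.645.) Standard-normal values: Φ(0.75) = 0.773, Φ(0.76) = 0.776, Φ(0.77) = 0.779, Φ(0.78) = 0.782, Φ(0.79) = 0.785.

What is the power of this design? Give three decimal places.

z_β = |p₁−p₂|·√(n/[p₁q₁+p₂q₂]) − z_α
    = 0.12 · √(163/0.4046) − 1.645
    = 0.12 · 20.0715 − 1.645
    = 2.4086 − 1.645 = 0.7636 → 0.76
Power = Φ(0.76) = 0.776.

Power ≈ 0.776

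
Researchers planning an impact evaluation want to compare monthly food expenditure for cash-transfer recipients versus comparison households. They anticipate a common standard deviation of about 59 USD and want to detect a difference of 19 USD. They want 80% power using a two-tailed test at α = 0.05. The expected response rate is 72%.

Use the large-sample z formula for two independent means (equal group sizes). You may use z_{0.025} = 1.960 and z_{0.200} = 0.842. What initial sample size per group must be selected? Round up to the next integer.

n = 211 per group

n = (z_{α/2} + z_β)² · (σ₁² + σ₂²) / δ²
  = (1.960 + 0.842)² · (2·59² = 6962) / 19²
  = 7.8512 · 6962 / 361
  = 151.41
Adjust for 72% response: 151.41 / 0.72 = 210.30.
Round up → n = 211 per group.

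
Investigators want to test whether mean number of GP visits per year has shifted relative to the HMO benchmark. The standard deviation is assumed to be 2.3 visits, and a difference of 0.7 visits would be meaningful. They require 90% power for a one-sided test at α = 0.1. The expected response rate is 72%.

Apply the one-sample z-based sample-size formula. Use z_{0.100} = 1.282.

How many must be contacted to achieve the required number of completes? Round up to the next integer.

n = 99

n = (z_α + z_β)² · σ² / δ²
  = (1.282 + 1.282)² · 2.3² / 0.7²
  = 6.5741 · 5.29 / 0.49
  = 70.97
Adjust for 72% response: 70.97 / 0.72 = 98.57.
Round up → n = 99.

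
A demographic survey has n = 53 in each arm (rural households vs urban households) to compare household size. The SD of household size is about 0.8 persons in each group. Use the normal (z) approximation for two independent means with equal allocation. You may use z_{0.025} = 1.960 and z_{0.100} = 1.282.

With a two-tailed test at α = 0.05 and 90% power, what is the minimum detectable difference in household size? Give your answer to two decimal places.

δ = (z_{α/2} + z_β) · √((σ₁²+σ₂²)/n)
  = (1.960 + 1.282) · √(1.28/53)
  = 3.242 · √0.02415
  = 3.242 · 0.1554
  = 0.5038

Minimum detectable difference ≈ 0.50 persons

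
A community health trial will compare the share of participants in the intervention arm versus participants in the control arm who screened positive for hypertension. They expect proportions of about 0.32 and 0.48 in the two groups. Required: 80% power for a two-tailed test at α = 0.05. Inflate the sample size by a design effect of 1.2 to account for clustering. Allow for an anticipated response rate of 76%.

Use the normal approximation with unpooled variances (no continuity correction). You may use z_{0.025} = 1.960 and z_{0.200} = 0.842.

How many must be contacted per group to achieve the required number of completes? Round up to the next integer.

n = 227 per group

n = (z_{α/2} + z_β)² · [p₁(1−p₁) + p₂(1−p₂)] / (p₁ − p₂)²
  = (1.960 + 0.842)² · (0.32·0.68 + 0.48·0.52) / (-0.16)²
  = (2.802)² · (0.2176 + 0.2496) / 0.0256
  = 7.8512 · 0.4672 / 0.0256
  = 143.28
Design effect: 1.2 × 143.28 = 171.94.
Adjust for 76% response: 171.94 / 0.76 = 226.24.
Round up → n = 227 per group.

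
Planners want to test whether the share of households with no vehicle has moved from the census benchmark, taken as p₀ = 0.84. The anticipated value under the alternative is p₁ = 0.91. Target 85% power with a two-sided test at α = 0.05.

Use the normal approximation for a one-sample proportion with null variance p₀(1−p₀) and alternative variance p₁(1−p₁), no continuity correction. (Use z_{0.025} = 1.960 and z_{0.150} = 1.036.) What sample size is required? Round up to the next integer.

n = [z_{α/2}·√(p₀q₀) + z_β·√(p₁q₁)]² / (p₁ − p₀)²
  = [1.960·√(0.84·0.16) + 1.036·√(0.91·0.09)]² / (0.07)²
  = [1.960·0.3666 + 1.036·0.2862]² / 0.0049
  = [1.0150]² / 0.0049
  = 210.26
Round up → n = 211.

n = 211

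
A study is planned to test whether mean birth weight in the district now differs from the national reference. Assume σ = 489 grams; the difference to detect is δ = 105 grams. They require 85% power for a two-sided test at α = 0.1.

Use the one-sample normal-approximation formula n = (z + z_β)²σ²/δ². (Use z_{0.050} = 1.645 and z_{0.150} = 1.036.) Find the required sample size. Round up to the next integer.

n = 156

n = (z_{α/2} + z_β)² · σ² / δ²
  = (1.645 + 1.036)² · 489² / 105²
  = 7.1878 · 239121 / 11025
  = 155.90
Round up → n = 156.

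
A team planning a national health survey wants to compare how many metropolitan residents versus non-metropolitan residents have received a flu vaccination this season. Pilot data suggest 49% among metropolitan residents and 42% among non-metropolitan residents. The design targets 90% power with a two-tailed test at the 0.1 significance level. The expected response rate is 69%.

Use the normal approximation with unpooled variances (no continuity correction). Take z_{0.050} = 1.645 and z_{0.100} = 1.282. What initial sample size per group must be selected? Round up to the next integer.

n = 1251 per group

n = (z_{α/2} + z_β)² · [p₁(1−p₁) + p₂(1−p₂)] / (p₁ − p₂)²
  = (1.645 + 1.282)² · (0.49·0.51 + 0.42·0.58) / (0.07)²
  = (2.927)² · (0.2499 + 0.2436) / 0.0049
  = 8.5673 · 0.4935 / 0.0049
  = 862.85
Adjust for 69% response: 862.85 / 0.69 = 1250.51.
Round up → n = 1251 per group.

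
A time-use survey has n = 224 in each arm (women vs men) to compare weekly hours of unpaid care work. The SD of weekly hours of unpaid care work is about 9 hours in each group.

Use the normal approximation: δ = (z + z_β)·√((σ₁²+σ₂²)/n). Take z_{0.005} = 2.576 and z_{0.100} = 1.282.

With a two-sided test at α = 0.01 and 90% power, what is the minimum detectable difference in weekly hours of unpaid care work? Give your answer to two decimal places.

Minimum detectable difference ≈ 3.28 hours

δ = (z_{α/2} + z_β) · √((σ₁²+σ₂²)/n)
  = (2.576 + 1.282) · √(162/224)
  = 3.858 · √0.72321
  = 3.858 · 0.8504
  = 3.2809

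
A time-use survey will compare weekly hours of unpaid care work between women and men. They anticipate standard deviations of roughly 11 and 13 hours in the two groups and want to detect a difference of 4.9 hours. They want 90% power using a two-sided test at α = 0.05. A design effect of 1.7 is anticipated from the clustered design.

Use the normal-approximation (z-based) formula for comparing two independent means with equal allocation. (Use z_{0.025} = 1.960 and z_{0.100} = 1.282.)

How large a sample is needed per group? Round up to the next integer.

n = (z_{α/2} + z_β)² · (σ₁² + σ₂²) / δ²
  = (1.960 + 1.282)² · (11² + 13² = 290) / 4.9²
  = 10.5106 · 290 / 24.01
  = 126.95
Design effect: 1.7 × 126.95 = 215.81.
Round up → n = 216 per group.

n = 216 per group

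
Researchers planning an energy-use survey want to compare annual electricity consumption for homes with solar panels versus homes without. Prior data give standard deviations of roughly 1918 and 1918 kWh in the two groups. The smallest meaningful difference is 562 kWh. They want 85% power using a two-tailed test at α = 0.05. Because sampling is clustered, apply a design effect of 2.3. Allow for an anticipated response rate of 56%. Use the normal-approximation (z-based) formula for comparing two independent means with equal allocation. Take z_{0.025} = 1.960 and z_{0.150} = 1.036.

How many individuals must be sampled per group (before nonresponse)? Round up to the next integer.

n = (z_{α/2} + z_β)² · (σ₁² + σ₂²) / δ²
  = (1.960 + 1.036)² · (1918² + 1918² = 7357448) / 562²
  = 8.9760 · 7357448 / 315844
  = 209.09
Design effect: 2.3 × 209.09 = 480.91.
Adjust for 56% response: 480.91 / 0.56 = 858.77.
Round up → n = 859 per group.

n = 859 per group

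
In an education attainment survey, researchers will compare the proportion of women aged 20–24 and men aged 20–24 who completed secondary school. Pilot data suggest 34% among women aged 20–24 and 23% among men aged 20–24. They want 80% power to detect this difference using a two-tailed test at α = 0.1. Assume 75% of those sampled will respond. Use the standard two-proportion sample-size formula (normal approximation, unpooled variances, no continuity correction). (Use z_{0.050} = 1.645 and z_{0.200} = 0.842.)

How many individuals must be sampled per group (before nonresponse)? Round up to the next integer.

n = (z_{α/2} + z_β)² · [p₁(1−p₁) + p₂(1−p₂)] / (p₁ − p₂)²
  = (1.645 + 0.842)² · (0.34·0.66 + 0.23·0.77) / (0.11)²
  = (2.487)² · (0.2244 + 0.1771) / 0.0121
  = 6.1852 · 0.4015 / 0.0121
  = 205.24
Adjust for 75% response: 205.24 / 0.75 = 273.65.
Round up → n = 274 per group.

n = 274 per group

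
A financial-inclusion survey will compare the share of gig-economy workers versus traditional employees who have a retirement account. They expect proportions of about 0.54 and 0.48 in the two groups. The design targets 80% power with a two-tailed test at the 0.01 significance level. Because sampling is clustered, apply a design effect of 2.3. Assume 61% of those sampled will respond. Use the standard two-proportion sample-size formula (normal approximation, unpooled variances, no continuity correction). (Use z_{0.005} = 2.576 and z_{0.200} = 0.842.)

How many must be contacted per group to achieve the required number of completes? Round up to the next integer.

n = (z_{α/2} + z_β)² · [p₁(1−p₁) + p₂(1−p₂)] / (p₁ − p₂)²
  = (2.576 + 0.842)² · (0.54·0.46 + 0.48·0.52) / (0.06)²
  = (3.418)² · (0.2484 + 0.2496) / 0.0036
  = 11.6827 · 0.4980 / 0.0036
  = 1616.11
Design effect: 2.3 × 1616.11 = 3717.05.
Adjust for 61% response: 3717.05 / 0.61 = 6093.53.
Round up → n = 6094 per group.

n = 6094 per group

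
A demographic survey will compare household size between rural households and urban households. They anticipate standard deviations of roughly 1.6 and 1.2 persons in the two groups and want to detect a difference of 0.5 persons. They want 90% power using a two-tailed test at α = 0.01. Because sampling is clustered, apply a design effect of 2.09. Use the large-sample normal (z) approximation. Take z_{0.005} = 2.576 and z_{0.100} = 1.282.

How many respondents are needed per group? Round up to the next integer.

n = (z_{α/2} + z_β)² · (σ₁² + σ₂²) / δ²
  = (2.576 + 1.282)² · (1.6² + 1.2² = 4) / 0.5²
  = 14.8842 · 4 / 0.25
  = 238.15
Design effect: 2.09 × 238.15 = 497.73.
Round up → n = 498 per group.

n = 498 per group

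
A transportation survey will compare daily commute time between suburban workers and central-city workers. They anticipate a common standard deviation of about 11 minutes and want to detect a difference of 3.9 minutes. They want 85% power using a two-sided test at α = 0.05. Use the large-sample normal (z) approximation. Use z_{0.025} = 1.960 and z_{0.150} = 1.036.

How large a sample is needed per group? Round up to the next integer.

n = (z_{α/2} + z_β)² · (σ₁² + σ₂²) / δ²
  = (1.960 + 1.036)² · (2·11² = 242) / 3.9²
  = 8.9760 · 242 / 15.21
  = 142.81
Round up → n = 143 per group.

n = 143 per group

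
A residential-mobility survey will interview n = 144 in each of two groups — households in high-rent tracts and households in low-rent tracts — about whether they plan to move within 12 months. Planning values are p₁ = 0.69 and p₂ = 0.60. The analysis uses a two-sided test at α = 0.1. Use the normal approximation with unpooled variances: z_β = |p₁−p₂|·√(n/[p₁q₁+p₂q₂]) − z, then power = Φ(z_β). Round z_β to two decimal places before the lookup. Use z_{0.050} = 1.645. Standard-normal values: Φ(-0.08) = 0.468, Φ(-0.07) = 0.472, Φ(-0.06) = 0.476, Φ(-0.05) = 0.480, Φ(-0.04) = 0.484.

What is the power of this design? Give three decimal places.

Power ≈ 0.484

z_β = |p₁−p₂|·√(n/[p₁q₁+p₂q₂]) − z_{α/2}
    = 0.09 · √(144/0.4539) − 1.645
    = 0.09 · 17.8115 − 1.645
    = 1.6030 − 1.645 = -0.0420 → -0.04
Power = Φ(-0.04) = 0.484.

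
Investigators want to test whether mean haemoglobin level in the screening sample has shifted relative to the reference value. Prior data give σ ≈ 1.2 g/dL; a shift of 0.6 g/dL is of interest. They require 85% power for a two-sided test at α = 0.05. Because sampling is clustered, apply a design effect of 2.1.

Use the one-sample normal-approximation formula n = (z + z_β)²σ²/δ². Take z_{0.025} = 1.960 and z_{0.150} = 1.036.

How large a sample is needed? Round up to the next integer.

n = (z_{α/2} + z_β)² · σ² / δ²
  = (1.960 + 1.036)² · 1.2² / 0.6²
  = 8.9760 · 1.44 / 0.36
  = 35.90
Design effect: 2.1 × 35.90 = 75.40.
Round up → n = 76.

n = 76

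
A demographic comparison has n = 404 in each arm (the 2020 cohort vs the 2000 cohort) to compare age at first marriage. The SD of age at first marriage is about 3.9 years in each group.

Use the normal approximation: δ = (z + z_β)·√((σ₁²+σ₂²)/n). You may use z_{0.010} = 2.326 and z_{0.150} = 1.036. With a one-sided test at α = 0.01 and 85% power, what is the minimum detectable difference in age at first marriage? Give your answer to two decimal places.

Minimum detectable difference ≈ 0.92 years

δ = (z_α + z_β) · √((σ₁²+σ₂²)/n)
  = (2.326 + 1.036) · √(30.42/404)
  = 3.362 · √0.0753
  = 3.362 · 0.2744
  = 0.9225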